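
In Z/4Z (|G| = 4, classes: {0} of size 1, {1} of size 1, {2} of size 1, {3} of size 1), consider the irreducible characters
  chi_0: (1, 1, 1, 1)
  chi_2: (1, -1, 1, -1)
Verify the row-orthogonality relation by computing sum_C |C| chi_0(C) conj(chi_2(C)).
Sum = 0; so <chi_0, chi_2> = 0 (distinct irreducibles are orthogonal).

Explanation: Compute term by term over conjugacy classes (|C| * chi_0(C) * conj(chi_2(C))):
  1*(1)*conj(1) + 1*(1)*conj(-1) + 1*(1)*conj(1) + 1*(1)*conj(-1)
  = (1) + (-1) + (1) + (-1)
  = 0.
(Exp terms are combined using exp(i*s)*conj(exp(i*t)) = exp(i*(s-t)), and sums of them are collapsed using the identity that for every m > 1 the m distinct m-th roots of unity sum to 0, e.g. 1 + exp(2*I*pi/3) + exp(-2*I*pi/3) = 0.)
Dividing by |G| = 4 gives 0/4 = 0, matching the row-orthogonality relation <chi_0, chi_2> = [chi_0 = chi_2].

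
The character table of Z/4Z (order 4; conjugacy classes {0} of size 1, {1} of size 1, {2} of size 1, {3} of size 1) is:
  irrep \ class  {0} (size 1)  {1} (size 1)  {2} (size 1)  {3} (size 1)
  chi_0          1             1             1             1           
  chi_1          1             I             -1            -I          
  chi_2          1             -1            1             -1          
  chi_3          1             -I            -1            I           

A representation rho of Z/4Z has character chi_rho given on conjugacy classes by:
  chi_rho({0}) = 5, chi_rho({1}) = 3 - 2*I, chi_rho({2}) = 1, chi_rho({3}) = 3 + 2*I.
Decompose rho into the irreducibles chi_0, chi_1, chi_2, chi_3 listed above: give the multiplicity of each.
Multiplicities: chi_0: 3, chi_1: 0, chi_2: 0, chi_3: 2.

Justification: Use <chi_rho, chi> = (1/|G|) sum_C |C| * chi_rho(C) * conj(chi(C)) with |G| = 4 for each irreducible chi in the table:
  <chi_rho, chi_0> = (1/4)[1*(5)*conj(1) + 1*(3 - 2*I)*conj(1) + 1*(1)*conj(1) + 1*(3 + 2*I)*conj(1)]
      = (1/4)[(5) + (3 - 2*I) + (1) + (3 + 2*I)] = 12/4 = 3
  <chi_rho, chi_1> = (1/4)[1*(5)*conj(1) + 1*(3 - 2*I)*conj(I) + 1*(1)*conj(-1) + 1*(3 + 2*I)*conj(-I)]
      = (1/4)[(5) + (-2 - 3*I) + (-1) + (-2 + 3*I)] = 0/4 = 0
  <chi_rho, chi_2> = (1/4)[1*(5)*conj(1) + 1*(3 - 2*I)*conj(-1) + 1*(1)*conj(1) + 1*(3 + 2*I)*conj(-1)]
      = (1/4)[(5) + (-3 + 2*I) + (1) + (-3 - 2*I)] = 0/4 = 0
  <chi_rho, chi_3> = (1/4)[1*(5)*conj(1) + 1*(3 - 2*I)*conj(-I) + 1*(1)*conj(-1) + 1*(3 + 2*I)*conj(I)]
      = (1/4)[(5) + (2 + 3*I) + (-1) + (2 - 3*I)] = 8/4 = 2
(Exp terms are combined using exp(i*s)*conj(exp(i*t)) = exp(i*(s-t)), and sums of them are collapsed using the identity that for every m > 1 the m distinct m-th roots of unity sum to 0, e.g. 1 + exp(2*I*pi/3) + exp(-2*I*pi/3) = 0.)
Dimension check: dim(rho) = sum (mult * dim) = 3*1 + 0*1 + 0*1 + 2*1 = 5 = chi_rho(e) = 5.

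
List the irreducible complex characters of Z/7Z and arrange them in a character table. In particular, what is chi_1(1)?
Character table of Z/7Z (irreps indexed chi_0,...,chi_6 with chi_k(m) = zeta_7^(k*m), zeta_7 = exp(2*pi*i/7)):
  irrep \ class  {0} (size 1)  {1} (size 1)    {2} (size 1)    {3} (size 1)    {4} (size 1)    {5} (size 1)    {6} (size 1)  
  chi_0          1             1               1               1               1               1               1             
  chi_1          1             exp(2*I*pi/7)   exp(4*I*pi/7)   exp(6*I*pi/7)   exp(-6*I*pi/7)  exp(-4*I*pi/7)  exp(-2*I*pi/7)
  chi_2          1             exp(4*I*pi/7)   exp(-6*I*pi/7)  exp(-2*I*pi/7)  exp(2*I*pi/7)   exp(6*I*pi/7)   exp(-4*I*pi/7)
  chi_3          1             exp(6*I*pi/7)   exp(-2*I*pi/7)  exp(4*I*pi/7)   exp(-4*I*pi/7)  exp(2*I*pi/7)   exp(-6*I*pi/7)
  chi_4          1             exp(-6*I*pi/7)  exp(2*I*pi/7)   exp(-4*I*pi/7)  exp(4*I*pi/7)   exp(-2*I*pi/7)  exp(6*I*pi/7) 
  chi_5          1             exp(-4*I*pi/7)  exp(6*I*pi/7)   exp(2*I*pi/7)   exp(-2*I*pi/7)  exp(-6*I*pi/7)  exp(4*I*pi/7) 
  chi_6          1             exp(-2*I*pi/7)  exp(-4*I*pi/7)  exp(-6*I*pi/7)  exp(6*I*pi/7)   exp(4*I*pi/7)   exp(2*I*pi/7) 

Spot check: chi_1(1) = zeta_7^(1*1) = zeta_7^1 = exp(2*I*pi/7).

Explanation: Z/7Z is abelian, so all 7 irreducible complex representations are 1-dimensional. They are given by chi_k(m) = zeta_7^(k*m) for k = 0,...,6. Row orthogonality: sum_m chi_k(m) conj(chi_l(m)) = 7 * [k = l].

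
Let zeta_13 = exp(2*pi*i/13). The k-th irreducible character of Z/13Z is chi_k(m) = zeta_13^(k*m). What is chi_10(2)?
chi_10(2) = zeta_13^20 = exp(-12*I*pi/13)

Details: chi_10(2) = zeta_13^(10*2) = zeta_13^20. Since zeta_13^13 = 1, this equals zeta_13^7 = exp(2*pi*i*7/13) = exp(-12*I*pi/13).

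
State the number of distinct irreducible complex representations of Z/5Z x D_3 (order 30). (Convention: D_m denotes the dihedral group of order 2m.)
15

Proof sketch: The number of irreducible complex representations of a finite group equals its number of conjugacy classes. For a direct product, #classes(G x H) = #classes(G) * #classes(H). Z/5Z has 5 classes (abelian), D_3 has 3 classes, so 5 * 3 = 15, so Z/5Z x D_3 (order 30) has exactly 15 irreducible complex representations.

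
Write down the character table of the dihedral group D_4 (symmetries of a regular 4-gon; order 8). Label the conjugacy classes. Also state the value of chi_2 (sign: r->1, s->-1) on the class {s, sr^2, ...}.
Conjugacy classes: {e} of size 1, {r^2} of size 1, {r^1, r^3} of size 2, {s, sr^2, ...} of size 2, {sr, sr^3, ...} of size 2.
Character table:
  irrep \ class              {e} (size 1)  {r^2} (size 1)  {r^1, r^3} (size 2)  {s, sr^2, ...} (size 2)  {sr, sr^3, ...} (size 2)
  chi_1 (triv)               1             1               1                    1                        1                       
  chi_2 (sign: r->1, s->-1)  1             1               1                    -1                       -1                      
  chi_3 (r->-1, s->1)        1             1               -1                   1                        -1                      
  chi_4 (r->-1, s->-1)       1             1               -1                   -1                       1                       
  chi_5 (2d, j=1)            2             -2              0                    0                        0                       

Spot check: chi_2 (sign: r->1, s->-1) on {s, sr^2, ...} = -1.

Reasoning: D_4 has order 2*4 = 8 with 5 conjugacy classes, hence 5 irreducibles. Sum of squared dims 1 + 1 + 1 + 1 + 4 = 8 = |G|. Linear characters come from the abelianisation; the 2-dimensional irreps have character r^k -> 2*cos(2*pi*j*k/4), reflections -> 0.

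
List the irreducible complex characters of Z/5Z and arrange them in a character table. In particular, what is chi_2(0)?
Character table of Z/5Z (irreps indexed chi_0,...,chi_4 with chi_k(m) = zeta_5^(k*m), zeta_5 = exp(2*pi*i/5)):
  irrep \ class  {0} (size 1)  {1} (size 1)    {2} (size 1)    {3} (size 1)    {4} (size 1)  
  chi_0          1             1               1               1               1             
  chi_1          1             exp(2*I*pi/5)   exp(4*I*pi/5)   exp(-4*I*pi/5)  exp(-2*I*pi/5)
  chi_2          1             exp(4*I*pi/5)   exp(-2*I*pi/5)  exp(2*I*pi/5)   exp(-4*I*pi/5)
  chi_3          1             exp(-4*I*pi/5)  exp(2*I*pi/5)   exp(-2*I*pi/5)  exp(4*I*pi/5) 
  chi_4          1             exp(-2*I*pi/5)  exp(-4*I*pi/5)  exp(4*I*pi/5)   exp(2*I*pi/5) 

Spot check: chi_2(0) = zeta_5^(2*0) = zeta_5^0 = 1.

Derivation: Z/5Z is abelian, so all 5 irreducible complex representations are 1-dimensional. They are given by chi_k(m) = zeta_5^(k*m) for k = 0,...,4. Row orthogonality: sum_m chi_k(m) conj(chi_l(m)) = 5 * [k = l].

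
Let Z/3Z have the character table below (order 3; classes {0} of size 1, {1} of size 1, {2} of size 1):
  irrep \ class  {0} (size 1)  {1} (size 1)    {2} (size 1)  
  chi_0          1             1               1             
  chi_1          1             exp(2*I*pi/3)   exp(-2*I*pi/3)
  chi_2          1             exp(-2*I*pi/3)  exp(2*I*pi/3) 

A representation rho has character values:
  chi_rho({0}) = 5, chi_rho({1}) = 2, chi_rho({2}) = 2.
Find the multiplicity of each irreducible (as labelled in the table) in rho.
Multiplicities: chi_0: 3, chi_1: 1, chi_2: 1.

Details: Use <chi_rho, chi> = (1/|G|) sum_C |C| * chi_rho(C) * conj(chi(C)) with |G| = 3 for each irreducible chi in the table:
  <chi_rho, chi_0> = (1/3)[1*(5)*conj(1) + 1*(2)*conj(1) + 1*(2)*conj(1)]
      = (1/3)[(5) + (2) + (2)] = 9/3 = 3
  <chi_rho, chi_1> = (1/3)[1*(5)*conj(1) + 1*(2)*conj(exp(2*I*pi/3)) + 1*(2)*conj(exp(-2*I*pi/3))]
      = (1/3)[(5) + (1 + 3*exp(-2*I*pi/3) + exp(2*I*pi/3)) + (1 + exp(-2*I*pi/3) + 3*exp(2*I*pi/3))] = 3/3 = 1
  <chi_rho, chi_2> = (1/3)[1*(5)*conj(1) + 1*(2)*conj(exp(-2*I*pi/3)) + 1*(2)*conj(exp(2*I*pi/3))]
      = (1/3)[(5) + (1 + exp(-2*I*pi/3) + 3*exp(2*I*pi/3)) + (1 + 3*exp(-2*I*pi/3) + exp(2*I*pi/3))] = 3/3 = 1
(Exp terms are combined using exp(i*s)*conj(exp(i*t)) = exp(i*(s-t)), and sums of them are collapsed using the identity that for every m > 1 the m distinct m-th roots of unity sum to 0, e.g. 1 + exp(2*I*pi/3) + exp(-2*I*pi/3) = 0.)
Dimension check: dim(rho) = sum (mult * dim) = 3*1 + 1*1 + 1*1 = 5 = chi_rho(e) = 5.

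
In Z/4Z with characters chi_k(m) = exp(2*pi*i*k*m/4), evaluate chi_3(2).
chi_3(2) = zeta_4^6 = -1

Explanation: chi_3(2) = zeta_4^(3*2) = zeta_4^6. Since zeta_4^4 = 1, this equals zeta_4^2 = exp(2*pi*i*2/4) = -1.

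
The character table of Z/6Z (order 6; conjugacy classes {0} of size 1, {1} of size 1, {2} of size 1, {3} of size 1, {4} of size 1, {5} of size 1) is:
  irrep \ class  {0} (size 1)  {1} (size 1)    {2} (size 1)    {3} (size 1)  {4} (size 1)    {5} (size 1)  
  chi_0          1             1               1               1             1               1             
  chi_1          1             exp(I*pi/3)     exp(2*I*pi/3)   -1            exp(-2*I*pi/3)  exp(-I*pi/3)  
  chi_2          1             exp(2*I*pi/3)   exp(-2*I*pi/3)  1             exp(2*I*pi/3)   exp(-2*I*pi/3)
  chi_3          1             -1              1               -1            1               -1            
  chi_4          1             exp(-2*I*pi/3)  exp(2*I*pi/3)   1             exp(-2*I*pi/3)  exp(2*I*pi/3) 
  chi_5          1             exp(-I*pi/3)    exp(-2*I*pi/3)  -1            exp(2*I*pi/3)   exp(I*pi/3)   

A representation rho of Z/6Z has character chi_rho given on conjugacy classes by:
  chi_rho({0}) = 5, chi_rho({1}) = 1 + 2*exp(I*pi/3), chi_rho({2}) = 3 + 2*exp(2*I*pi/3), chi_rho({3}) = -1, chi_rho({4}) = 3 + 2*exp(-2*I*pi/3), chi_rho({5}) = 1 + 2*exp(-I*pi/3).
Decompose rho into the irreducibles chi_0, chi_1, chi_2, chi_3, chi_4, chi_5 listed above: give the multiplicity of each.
Multiplicities: chi_0: 2, chi_1: 2, chi_2: 0, chi_3: 1, chi_4: 0, chi_5: 0.

Working: Use <chi_rho, chi> = (1/|G|) sum_C |C| * chi_rho(C) * conj(chi(C)) with |G| = 6 for each irreducible chi in the table:
  <chi_rho, chi_0> = (1/6)[1*(5)*conj(1) + 1*(1 + 2*exp(I*pi/3))*conj(1) + 1*(3 + 2*exp(2*I*pi/3))*conj(1) + 1*(-1)*conj(1) + 1*(3 + 2*exp(-2*I*pi/3))*conj(1) + 1*(1 + 2*exp(-I*pi/3))*conj(1)]
      = (1/6)[(5) + (1 + 2*exp(I*pi/3)) + (3 + 2*exp(2*I*pi/3)) + (-1) + (3 + 2*exp(-2*I*pi/3)) + (1 + 2*exp(-I*pi/3))] = 12/6 = 2
  <chi_rho, chi_1> = (1/6)[1*(5)*conj(1) + 1*(1 + 2*exp(I*pi/3))*conj(exp(I*pi/3)) + 1*(3 + 2*exp(2*I*pi/3))*conj(exp(2*I*pi/3)) + 1*(-1)*conj(-1) + 1*(3 + 2*exp(-2*I*pi/3))*conj(exp(-2*I*pi/3)) + 1*(1 + 2*exp(-I*pi/3))*conj(exp(-I*pi/3))]
      = (1/6)[(5) + (2 + exp(-I*pi/3)) + (2 + 3*exp(-2*I*pi/3)) + (1) + (2 + 3*exp(2*I*pi/3)) + (2 + exp(I*pi/3))] = 12/6 = 2
  <chi_rho, chi_2> = (1/6)[1*(5)*conj(1) + 1*(1 + 2*exp(I*pi/3))*conj(exp(2*I*pi/3)) + 1*(3 + 2*exp(2*I*pi/3))*conj(exp(-2*I*pi/3)) + 1*(-1)*conj(1) + 1*(3 + 2*exp(-2*I*pi/3))*conj(exp(2*I*pi/3)) + 1*(1 + 2*exp(-I*pi/3))*conj(exp(-2*I*pi/3))]
      = (1/6)[(5) + (2*exp(-I*pi/3) + exp(-2*I*pi/3)) + (2*exp(-2*I*pi/3) + 3*exp(2*I*pi/3)) + (-1) + (3*exp(-2*I*pi/3) + 2*exp(2*I*pi/3)) + (exp(2*I*pi/3) + 2*exp(I*pi/3))] = 0/6 = 0
  <chi_rho, chi_3> = (1/6)[1*(5)*conj(1) + 1*(1 + 2*exp(I*pi/3))*conj(-1) + 1*(3 + 2*exp(2*I*pi/3))*conj(1) + 1*(-1)*conj(-1) + 1*(3 + 2*exp(-2*I*pi/3))*conj(1) + 1*(1 + 2*exp(-I*pi/3))*conj(-1)]
      = (1/6)[(5) + (-1 - 2*exp(I*pi/3)) + (3 + 2*exp(2*I*pi/3)) + (1) + (3 + 2*exp(-2*I*pi/3)) + (-1 - 2*exp(-I*pi/3))] = 6/6 = 1
  <chi_rho, chi_4> = (1/6)[1*(5)*conj(1) + 1*(1 + 2*exp(I*pi/3))*conj(exp(-2*I*pi/3)) + 1*(3 + 2*exp(2*I*pi/3))*conj(exp(2*I*pi/3)) + 1*(-1)*conj(1) + 1*(3 + 2*exp(-2*I*pi/3))*conj(exp(-2*I*pi/3)) + 1*(1 + 2*exp(-I*pi/3))*conj(exp(2*I*pi/3))]
      = (1/6)[(5) + (-2 + exp(2*I*pi/3)) + (2 + 3*exp(-2*I*pi/3)) + (-1) + (2 + 3*exp(2*I*pi/3)) + (-2 + exp(-2*I*pi/3))] = 0/6 = 0
  <chi_rho, chi_5> = (1/6)[1*(5)*conj(1) + 1*(1 + 2*exp(I*pi/3))*conj(exp(-I*pi/3)) + 1*(3 + 2*exp(2*I*pi/3))*conj(exp(-2*I*pi/3)) + 1*(-1)*conj(-1) + 1*(3 + 2*exp(-2*I*pi/3))*conj(exp(2*I*pi/3)) + 1*(1 + 2*exp(-I*pi/3))*conj(exp(I*pi/3))]
      = (1/6)[(5) + (exp(I*pi/3) + 2*exp(2*I*pi/3)) + (2*exp(-2*I*pi/3) + 3*exp(2*I*pi/3)) + (1) + (3*exp(-2*I*pi/3) + 2*exp(2*I*pi/3)) + (2*exp(-2*I*pi/3) + exp(-I*pi/3))] = 0/6 = 0
(Exp terms are combined using exp(i*s)*conj(exp(i*t)) = exp(i*(s-t)), and sums of them are collapsed using the identity that for every m > 1 the m distinct m-th roots of unity sum to 0, e.g. 1 + exp(2*I*pi/3) + exp(-2*I*pi/3) = 0.)
Dimension check: dim(rho) = sum (mult * dim) = 2*1 + 2*1 + 0*1 + 1*1 + 0*1 + 0*1 = 5 = chi_rho(e) = 5.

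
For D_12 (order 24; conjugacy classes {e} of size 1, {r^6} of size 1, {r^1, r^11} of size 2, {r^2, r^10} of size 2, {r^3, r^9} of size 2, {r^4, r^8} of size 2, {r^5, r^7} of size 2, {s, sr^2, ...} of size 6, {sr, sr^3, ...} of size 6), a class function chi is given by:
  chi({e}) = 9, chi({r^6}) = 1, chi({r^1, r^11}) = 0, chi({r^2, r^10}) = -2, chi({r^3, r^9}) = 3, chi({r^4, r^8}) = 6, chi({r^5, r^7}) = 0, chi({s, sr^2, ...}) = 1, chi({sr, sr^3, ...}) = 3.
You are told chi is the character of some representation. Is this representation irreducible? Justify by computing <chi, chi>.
Not irreducible (reducible): <chi, chi> = 10 > 1.

Explanation: <chi, chi> = (1/|G|) sum_C |C| * |chi(C)|^2 = (1/24)[1*|9|^2 + 1*|1|^2 + 2*|0|^2 + 2*|-2|^2 + 2*|3|^2 + 2*|6|^2 + 2*|0|^2 + 6*|1|^2 + 6*|3|^2]
  = (1/24)[(81) + (1) + (0) + (8) + (18) + (72) + (0) + (6) + (54)] = 240/24 = 10.
A character is irreducible iff <chi, chi> = 1, so this representation is reducible.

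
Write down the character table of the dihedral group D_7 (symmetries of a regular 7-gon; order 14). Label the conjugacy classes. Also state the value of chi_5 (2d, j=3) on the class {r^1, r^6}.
Conjugacy classes: {e} of size 1, {r^1, r^6} of size 2, {r^2, r^5} of size 2, {r^3, r^4} of size 2, {s, sr, ..., sr^6} of size 7.
Character table:
  irrep \ class              {e} (size 1)  {r^1, r^6} (size 2)  {r^2, r^5} (size 2)  {r^3, r^4} (size 2)  {s, sr, ..., sr^6} (size 7)
  chi_1 (triv)               1             1                    1                    1                    1                          
  chi_2 (sign: r->1, s->-1)  1             1                    1                    1                    -1                         
  chi_3 (2d, j=1)            2             2*cos(2*pi/7)        -2*cos(3*pi/7)       -2*cos(pi/7)         0                          
  chi_4 (2d, j=2)            2             -2*cos(3*pi/7)       -2*cos(pi/7)         2*cos(2*pi/7)        0                          
  chi_5 (2d, j=3)            2             -2*cos(pi/7)         2*cos(2*pi/7)        -2*cos(3*pi/7)       0                          

Spot check: chi_5 (2d, j=3) on {r^1, r^6} = -2*cos(pi/7).

Working: D_7 has order 2*7 = 14 with 5 conjugacy classes, hence 5 irreducibles. Sum of squared dims 1 + 1 + 4 + 4 + 4 = 14 = |G|. Linear characters come from the abelianisation; the 2-dimensional irreps have character r^k -> 2*cos(2*pi*j*k/7), reflections -> 0.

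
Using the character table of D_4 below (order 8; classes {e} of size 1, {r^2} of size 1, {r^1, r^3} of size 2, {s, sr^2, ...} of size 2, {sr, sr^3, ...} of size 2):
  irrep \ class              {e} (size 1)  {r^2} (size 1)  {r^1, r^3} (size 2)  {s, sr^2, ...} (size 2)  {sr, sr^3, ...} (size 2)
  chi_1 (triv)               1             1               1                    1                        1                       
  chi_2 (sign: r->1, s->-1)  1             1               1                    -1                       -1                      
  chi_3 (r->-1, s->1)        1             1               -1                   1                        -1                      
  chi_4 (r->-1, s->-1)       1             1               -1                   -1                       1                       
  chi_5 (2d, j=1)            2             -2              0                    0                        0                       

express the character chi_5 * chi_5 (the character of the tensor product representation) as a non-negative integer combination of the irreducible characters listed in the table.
chi_5 tensor chi_5 = chi_1 + chi_2 + chi_3 + chi_4 (all other irreducibles have multiplicity 0).

Explanation: The character of a tensor product is the pointwise product (chi_5 * chi_5)(C) = chi_5(C) * chi_5(C):
  {e}: (2)*(2), {r^2}: (-2)*(-2), {r^1, r^3}: (0)*(0), {s, sr^2, ...}: (0)*(0), {sr, sr^3, ...}: (0)*(0)
so (chi_5 * chi_5) takes values
  {e} -> 4, {r^2} -> 4, {r^1, r^3} -> 0, {s, sr^2, ...} -> 0, {sr, sr^3, ...} -> 0.
Now take the inner product of this character with each irreducible chi from the table, <chi_5*chi_5, chi> = (1/8) sum_C |C| (chi_5*chi_5)(C) conj(chi(C)):
  <chi_5*chi_5, chi_1> = (1/8)[1*(4)*conj(1) + 1*(4)*conj(1) + 2*(0)*conj(1) + 2*(0)*conj(1) + 2*(0)*conj(1)]
      = (1/8)[(4) + (4) + (0) + (0) + (0)] = 8/8 = 1
  <chi_5*chi_5, chi_2> = (1/8)[1*(4)*conj(1) + 1*(4)*conj(1) + 2*(0)*conj(1) + 2*(0)*conj(-1) + 2*(0)*conj(-1)]
      = (1/8)[(4) + (4) + (0) + (0) + (0)] = 8/8 = 1
  <chi_5*chi_5, chi_3> = (1/8)[1*(4)*conj(1) + 1*(4)*conj(1) + 2*(0)*conj(-1) + 2*(0)*conj(1) + 2*(0)*conj(-1)]
      = (1/8)[(4) + (4) + (0) + (0) + (0)] = 8/8 = 1
  <chi_5*chi_5, chi_4> = (1/8)[1*(4)*conj(1) + 1*(4)*conj(1) + 2*(0)*conj(-1) + 2*(0)*conj(-1) + 2*(0)*conj(1)]
      = (1/8)[(4) + (4) + (0) + (0) + (0)] = 8/8 = 1
  <chi_5*chi_5, chi_5> = (1/8)[1*(4)*conj(2) + 1*(4)*conj(-2) + 2*(0)*conj(0) + 2*(0)*conj(0) + 2*(0)*conj(0)]
      = (1/8)[(8) + (-8) + (0) + (0) + (0)] = 0/8 = 0
Hence the multiplicities are chi_1: 1, chi_2: 1, chi_3: 1, chi_4: 1. Dimension check: dim(chi_5)*dim(chi_5) = 2*2 = 4 and sum (mult * dim) = 1*1 + 1*1 + 1*1 + 1*1 = 4.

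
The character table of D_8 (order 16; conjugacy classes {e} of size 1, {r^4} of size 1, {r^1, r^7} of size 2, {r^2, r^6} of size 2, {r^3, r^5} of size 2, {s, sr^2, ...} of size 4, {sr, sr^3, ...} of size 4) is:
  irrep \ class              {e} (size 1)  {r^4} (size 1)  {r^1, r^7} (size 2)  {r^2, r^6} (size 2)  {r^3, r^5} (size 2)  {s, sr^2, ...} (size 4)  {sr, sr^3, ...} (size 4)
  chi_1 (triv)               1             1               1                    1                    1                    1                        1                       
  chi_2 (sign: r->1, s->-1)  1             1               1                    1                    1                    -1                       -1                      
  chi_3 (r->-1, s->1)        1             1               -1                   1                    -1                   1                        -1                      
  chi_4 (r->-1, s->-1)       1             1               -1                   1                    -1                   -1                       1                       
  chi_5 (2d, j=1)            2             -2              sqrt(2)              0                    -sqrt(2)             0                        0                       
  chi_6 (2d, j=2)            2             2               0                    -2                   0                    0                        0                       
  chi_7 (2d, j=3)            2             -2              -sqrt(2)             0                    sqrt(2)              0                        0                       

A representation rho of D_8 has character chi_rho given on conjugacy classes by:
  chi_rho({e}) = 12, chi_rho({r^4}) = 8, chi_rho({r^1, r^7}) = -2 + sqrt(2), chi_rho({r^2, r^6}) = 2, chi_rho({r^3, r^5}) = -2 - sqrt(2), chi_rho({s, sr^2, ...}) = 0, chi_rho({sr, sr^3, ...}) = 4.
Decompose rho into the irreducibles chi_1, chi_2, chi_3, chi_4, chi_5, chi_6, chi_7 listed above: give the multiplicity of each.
Multiplicities: chi_1: 2, chi_2: 0, chi_3: 1, chi_4: 3, chi_5: 1, chi_6: 2, chi_7: 0.

Solution. Use <chi_rho, chi> = (1/|G|) sum_C |C| * chi_rho(C) * conj(chi(C)) with |G| = 16 for each irreducible chi in the table:
  <chi_rho, chi_1> = (1/16)[1*(12)*conj(1) + 1*(8)*conj(1) + 2*(-2 + sqrt(2))*conj(1) + 2*(2)*conj(1) + 2*(-2 - sqrt(2))*conj(1) + 4*(0)*conj(1) + 4*(4)*conj(1)]
      = (1/16)[(12) + (8) + (-4 + 2*sqrt(2)) + (4) + (-4 - 2*sqrt(2)) + (0) + (16)] = 32/16 = 2
  <chi_rho, chi_2> = (1/16)[1*(12)*conj(1) + 1*(8)*conj(1) + 2*(-2 + sqrt(2))*conj(1) + 2*(2)*conj(1) + 2*(-2 - sqrt(2))*conj(1) + 4*(0)*conj(-1) + 4*(4)*conj(-1)]
      = (1/16)[(12) + (8) + (-4 + 2*sqrt(2)) + (4) + (-4 - 2*sqrt(2)) + (0) + (-16)] = 0/16 = 0
  <chi_rho, chi_3> = (1/16)[1*(12)*conj(1) + 1*(8)*conj(1) + 2*(-2 + sqrt(2))*conj(-1) + 2*(2)*conj(1) + 2*(-2 - sqrt(2))*conj(-1) + 4*(0)*conj(1) + 4*(4)*conj(-1)]
      = (1/16)[(12) + (8) + (4 - 2*sqrt(2)) + (4) + (2*sqrt(2) + 4) + (0) + (-16)] = 16/16 = 1
  <chi_rho, chi_4> = (1/16)[1*(12)*conj(1) + 1*(8)*conj(1) + 2*(-2 + sqrt(2))*conj(-1) + 2*(2)*conj(1) + 2*(-2 - sqrt(2))*conj(-1) + 4*(0)*conj(-1) + 4*(4)*conj(1)]
      = (1/16)[(12) + (8) + (4 - 2*sqrt(2)) + (4) + (2*sqrt(2) + 4) + (0) + (16)] = 48/16 = 3
  <chi_rho, chi_5> = (1/16)[1*(12)*conj(2) + 1*(8)*conj(-2) + 2*(-2 + sqrt(2))*conj(sqrt(2)) + 2*(2)*conj(0) + 2*(-2 - sqrt(2))*conj(-sqrt(2)) + 4*(0)*conj(0) + 4*(4)*conj(0)]
      = (1/16)[(24) + (-16) + (4 - 4*sqrt(2)) + (0) + (4 + 4*sqrt(2)) + (0) + (0)] = 16/16 = 1
  <chi_rho, chi_6> = (1/16)[1*(12)*conj(2) + 1*(8)*conj(2) + 2*(-2 + sqrt(2))*conj(0) + 2*(2)*conj(-2) + 2*(-2 - sqrt(2))*conj(0) + 4*(0)*conj(0) + 4*(4)*conj(0)]
      = (1/16)[(24) + (16) + (0) + (-8) + (0) + (0) + (0)] = 32/16 = 2
  <chi_rho, chi_7> = (1/16)[1*(12)*conj(2) + 1*(8)*conj(-2) + 2*(-2 + sqrt(2))*conj(-sqrt(2)) + 2*(2)*conj(0) + 2*(-2 - sqrt(2))*conj(sqrt(2)) + 4*(0)*conj(0) + 4*(4)*conj(0)]
      = (1/16)[(24) + (-16) + (-4 + 4*sqrt(2)) + (0) + (-4*sqrt(2) - 4) + (0) + (0)] = 0/16 = 0
Dimension check: dim(rho) = sum (mult * dim) = 2*1 + 0*1 + 1*1 + 3*1 + 1*2 + 2*2 + 0*2 = 12 = chi_rho(e) = 12.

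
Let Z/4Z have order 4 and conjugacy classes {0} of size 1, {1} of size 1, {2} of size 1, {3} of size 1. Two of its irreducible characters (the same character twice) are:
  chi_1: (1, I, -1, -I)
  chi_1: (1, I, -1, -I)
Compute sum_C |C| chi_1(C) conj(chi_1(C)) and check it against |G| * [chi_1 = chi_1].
Sum = 4 = |G| = 4; so <chi_1, chi_1> = 1 (norm-1 confirms irreducibility).

Compute term by term over conjugacy classes (|C| * chi_1(C) * conj(chi_1(C))):
  1*(1)*conj(1) + 1*(I)*conj(I) + 1*(-1)*conj(-1) + 1*(-I)*conj(-I)
  = (1) + (1) + (1) + (1)
  = 4.
(Exp terms are combined using exp(i*s)*conj(exp(i*t)) = exp(i*(s-t)), and sums of them are collapsed using the identity that for every m > 1 the m distinct m-th roots of unity sum to 0, e.g. 1 + exp(2*I*pi/3) + exp(-2*I*pi/3) = 0.)
Dividing by |G| = 4 gives 4/4 = 1, matching the row-orthogonality relation <chi_1, chi_1> = [chi_1 = chi_1].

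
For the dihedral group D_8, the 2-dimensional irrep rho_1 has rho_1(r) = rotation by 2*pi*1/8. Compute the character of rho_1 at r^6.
chi_{rho_1}(r^6) = 2*cos(2*pi*1*6/8) = 0

Solution. rho_1(r^6) is rotation by angle 2*pi*1*6/8, whose trace is 2*cos(2*pi*1*6/8) = 0.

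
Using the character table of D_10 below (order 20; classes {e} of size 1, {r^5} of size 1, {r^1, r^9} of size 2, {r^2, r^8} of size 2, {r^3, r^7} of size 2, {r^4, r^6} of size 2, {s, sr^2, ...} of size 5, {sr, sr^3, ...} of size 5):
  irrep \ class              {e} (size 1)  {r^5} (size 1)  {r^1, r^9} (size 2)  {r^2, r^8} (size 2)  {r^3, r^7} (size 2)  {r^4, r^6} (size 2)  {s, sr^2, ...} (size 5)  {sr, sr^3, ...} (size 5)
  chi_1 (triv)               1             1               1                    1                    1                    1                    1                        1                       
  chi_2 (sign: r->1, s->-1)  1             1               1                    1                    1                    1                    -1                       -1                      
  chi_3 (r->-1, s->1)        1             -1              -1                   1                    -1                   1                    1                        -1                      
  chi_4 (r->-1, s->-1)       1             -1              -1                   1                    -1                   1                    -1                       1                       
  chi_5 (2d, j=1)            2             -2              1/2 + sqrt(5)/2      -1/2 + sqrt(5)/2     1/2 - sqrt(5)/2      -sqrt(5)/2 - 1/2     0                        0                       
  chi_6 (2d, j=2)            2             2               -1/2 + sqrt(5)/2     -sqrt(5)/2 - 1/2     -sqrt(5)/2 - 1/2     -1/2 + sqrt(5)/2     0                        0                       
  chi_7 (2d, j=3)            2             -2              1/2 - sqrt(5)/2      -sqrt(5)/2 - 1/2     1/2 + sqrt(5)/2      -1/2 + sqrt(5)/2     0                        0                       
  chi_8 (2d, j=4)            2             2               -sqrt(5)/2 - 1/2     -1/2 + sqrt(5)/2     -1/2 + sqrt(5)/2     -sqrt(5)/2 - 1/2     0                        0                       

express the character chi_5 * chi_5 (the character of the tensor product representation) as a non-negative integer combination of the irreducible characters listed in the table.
chi_5 tensor chi_5 = chi_1 + chi_2 + chi_6 (all other irreducibles have multiplicity 0).

Why: The character of a tensor product is the pointwise product (chi_5 * chi_5)(C) = chi_5(C) * chi_5(C):
  {e}: (2)*(2), {r^5}: (-2)*(-2), {r^1, r^9}: (1/2 + sqrt(5)/2)*(1/2 + sqrt(5)/2), {r^2, r^8}: (-1/2 + sqrt(5)/2)*(-1/2 + sqrt(5)/2), {r^3, r^7}: (1/2 - sqrt(5)/2)*(1/2 - sqrt(5)/2), {r^4, r^6}: (-sqrt(5)/2 - 1/2)*(-sqrt(5)/2 - 1/2), {s, sr^2, ...}: (0)*(0), {sr, sr^3, ...}: (0)*(0)
so (chi_5 * chi_5) takes values
  {e} -> 4, {r^5} -> 4, {r^1, r^9} -> sqrt(5)/2 + 3/2, {r^2, r^8} -> 3/2 - sqrt(5)/2, {r^3, r^7} -> 3/2 - sqrt(5)/2, {r^4, r^6} -> sqrt(5)/2 + 3/2, {s, sr^2, ...} -> 0, {sr, sr^3, ...} -> 0.
Now take the inner product of this character with each irreducible chi from the table, <chi_5*chi_5, chi> = (1/20) sum_C |C| (chi_5*chi_5)(C) conj(chi(C)):
  <chi_5*chi_5, chi_1> = (1/20)[1*(4)*conj(1) + 1*(4)*conj(1) + 2*(sqrt(5)/2 + 3/2)*conj(1) + 2*(3/2 - sqrt(5)/2)*conj(1) + 2*(3/2 - sqrt(5)/2)*conj(1) + 2*(sqrt(5)/2 + 3/2)*conj(1) + 5*(0)*conj(1) + 5*(0)*conj(1)]
      = (1/20)[(4) + (4) + (sqrt(5) + 3) + (3 - sqrt(5)) + (3 - sqrt(5)) + (sqrt(5) + 3) + (0) + (0)] = 20/20 = 1
  <chi_5*chi_5, chi_2> = (1/20)[1*(4)*conj(1) + 1*(4)*conj(1) + 2*(sqrt(5)/2 + 3/2)*conj(1) + 2*(3/2 - sqrt(5)/2)*conj(1) + 2*(3/2 - sqrt(5)/2)*conj(1) + 2*(sqrt(5)/2 + 3/2)*conj(1) + 5*(0)*conj(-1) + 5*(0)*conj(-1)]
      = (1/20)[(4) + (4) + (sqrt(5) + 3) + (3 - sqrt(5)) + (3 - sqrt(5)) + (sqrt(5) + 3) + (0) + (0)] = 20/20 = 1
  <chi_5*chi_5, chi_3> = (1/20)[1*(4)*conj(1) + 1*(4)*conj(-1) + 2*(sqrt(5)/2 + 3/2)*conj(-1) + 2*(3/2 - sqrt(5)/2)*conj(1) + 2*(3/2 - sqrt(5)/2)*conj(-1) + 2*(sqrt(5)/2 + 3/2)*conj(1) + 5*(0)*conj(1) + 5*(0)*conj(-1)]
      = (1/20)[(4) + (-4) + (-3 - sqrt(5)) + (3 - sqrt(5)) + (-3 + sqrt(5)) + (sqrt(5) + 3) + (0) + (0)] = 0/20 = 0
  <chi_5*chi_5, chi_4> = (1/20)[1*(4)*conj(1) + 1*(4)*conj(-1) + 2*(sqrt(5)/2 + 3/2)*conj(-1) + 2*(3/2 - sqrt(5)/2)*conj(1) + 2*(3/2 - sqrt(5)/2)*conj(-1) + 2*(sqrt(5)/2 + 3/2)*conj(1) + 5*(0)*conj(-1) + 5*(0)*conj(1)]
      = (1/20)[(4) + (-4) + (-3 - sqrt(5)) + (3 - sqrt(5)) + (-3 + sqrt(5)) + (sqrt(5) + 3) + (0) + (0)] = 0/20 = 0
  <chi_5*chi_5, chi_5> = (1/20)[1*(4)*conj(2) + 1*(4)*conj(-2) + 2*(sqrt(5)/2 + 3/2)*conj(1/2 + sqrt(5)/2) + 2*(3/2 - sqrt(5)/2)*conj(-1/2 + sqrt(5)/2) + 2*(3/2 - sqrt(5)/2)*conj(1/2 - sqrt(5)/2) + 2*(sqrt(5)/2 + 3/2)*conj(-sqrt(5)/2 - 1/2) + 5*(0)*conj(0) + 5*(0)*conj(0)]
      = (1/20)[(8) + (-8) + (4 + 2*sqrt(5)) + (-4 + 2*sqrt(5)) + (4 - 2*sqrt(5)) + (-2*sqrt(5) - 4) + (0) + (0)] = 0/20 = 0
  <chi_5*chi_5, chi_6> = (1/20)[1*(4)*conj(2) + 1*(4)*conj(2) + 2*(sqrt(5)/2 + 3/2)*conj(-1/2 + sqrt(5)/2) + 2*(3/2 - sqrt(5)/2)*conj(-sqrt(5)/2 - 1/2) + 2*(3/2 - sqrt(5)/2)*conj(-sqrt(5)/2 - 1/2) + 2*(sqrt(5)/2 + 3/2)*conj(-1/2 + sqrt(5)/2) + 5*(0)*conj(0) + 5*(0)*conj(0)]
      = (1/20)[(8) + (8) + (1 + sqrt(5)) + (1 - sqrt(5)) + (1 - sqrt(5)) + (1 + sqrt(5)) + (0) + (0)] = 20/20 = 1
  <chi_5*chi_5, chi_7> = (1/20)[1*(4)*conj(2) + 1*(4)*conj(-2) + 2*(sqrt(5)/2 + 3/2)*conj(1/2 - sqrt(5)/2) + 2*(3/2 - sqrt(5)/2)*conj(-sqrt(5)/2 - 1/2) + 2*(3/2 - sqrt(5)/2)*conj(1/2 + sqrt(5)/2) + 2*(sqrt(5)/2 + 3/2)*conj(-1/2 + sqrt(5)/2) + 5*(0)*conj(0) + 5*(0)*conj(0)]
      = (1/20)[(8) + (-8) + (-sqrt(5) - 1) + (1 - sqrt(5)) + (-1 + sqrt(5)) + (1 + sqrt(5)) + (0) + (0)] = 0/20 = 0
  <chi_5*chi_5, chi_8> = (1/20)[1*(4)*conj(2) + 1*(4)*conj(2) + 2*(sqrt(5)/2 + 3/2)*conj(-sqrt(5)/2 - 1/2) + 2*(3/2 - sqrt(5)/2)*conj(-1/2 + sqrt(5)/2) + 2*(3/2 - sqrt(5)/2)*conj(-1/2 + sqrt(5)/2) + 2*(sqrt(5)/2 + 3/2)*conj(-sqrt(5)/2 - 1/2) + 5*(0)*conj(0) + 5*(0)*conj(0)]
      = (1/20)[(8) + (8) + (-2*sqrt(5) - 4) + (-4 + 2*sqrt(5)) + (-4 + 2*sqrt(5)) + (-2*sqrt(5) - 4) + (0) + (0)] = 0/20 = 0
Hence the multiplicities are chi_1: 1, chi_2: 1, chi_6: 1. Dimension check: dim(chi_5)*dim(chi_5) = 2*2 = 4 and sum (mult * dim) = 1*1 + 1*1 + 1*2 = 4.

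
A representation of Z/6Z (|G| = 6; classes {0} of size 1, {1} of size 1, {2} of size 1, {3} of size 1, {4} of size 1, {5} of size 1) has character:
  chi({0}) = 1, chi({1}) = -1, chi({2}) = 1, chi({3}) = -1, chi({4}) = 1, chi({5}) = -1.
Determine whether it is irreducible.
Irreducible: <chi, chi> = 1.

Solution. <chi, chi> = (1/|G|) sum_C |C| * |chi(C)|^2 = (1/6)[1*|1|^2 + 1*|-1|^2 + 1*|1|^2 + 1*|-1|^2 + 1*|1|^2 + 1*|-1|^2]
  = (1/6)[(1) + (1) + (1) + (1) + (1) + (1)] = 6/6 = 1.
(Exp terms are combined using exp(i*s)*conj(exp(i*t)) = exp(i*(s-t)), and sums of them are collapsed using the identity that for every m > 1 the m distinct m-th roots of unity sum to 0, e.g. 1 + exp(2*I*pi/3) + exp(-2*I*pi/3) = 0.)
A character is irreducible iff <chi, chi> = 1, so this representation is irreducible.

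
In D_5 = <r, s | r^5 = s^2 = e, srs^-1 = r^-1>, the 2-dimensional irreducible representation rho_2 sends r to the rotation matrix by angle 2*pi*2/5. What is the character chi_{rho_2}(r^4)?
chi_{rho_2}(r^4) = 2*cos(2*pi*2*4/5) = -sqrt(5)/2 - 1/2

Justification: rho_2(r^4) is rotation by angle 2*pi*2*4/5, whose trace is 2*cos(2*pi*2*4/5) = -sqrt(5)/2 - 1/2.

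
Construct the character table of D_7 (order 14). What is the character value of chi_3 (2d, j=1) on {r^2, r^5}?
Conjugacy classes: {e} of size 1, {r^1, r^6} of size 2, {r^2, r^5} of size 2, {r^3, r^4} of size 2, {s, sr, ..., sr^6} of size 7.
Character table:
  irrep \ class              {e} (size 1)  {r^1, r^6} (size 2)  {r^2, r^5} (size 2)  {r^3, r^4} (size 2)  {s, sr, ..., sr^6} (size 7)
  chi_1 (triv)               1             1                    1                    1                    1                          
  chi_2 (sign: r->1, s->-1)  1             1                    1                    1                    -1                         
  chi_3 (2d, j=1)            2             2*cos(2*pi/7)        -2*cos(3*pi/7)       -2*cos(pi/7)         0                          
  chi_4 (2d, j=2)            2             -2*cos(3*pi/7)       -2*cos(pi/7)         2*cos(2*pi/7)        0                          
  chi_5 (2d, j=3)            2             -2*cos(pi/7)         2*cos(2*pi/7)        -2*cos(3*pi/7)       0                          

Spot check: chi_3 (2d, j=1) on {r^2, r^5} = -2*cos(3*pi/7).

Explanation: D_7 has order 2*7 = 14 with 5 conjugacy classes, hence 5 irreducibles. Sum of squared dims 1 + 1 + 4 + 4 + 4 = 14 = |G|. Linear characters come from the abelianisation; the 2-dimensional irreps have character r^k -> 2*cos(2*pi*j*k/7), reflections -> 0.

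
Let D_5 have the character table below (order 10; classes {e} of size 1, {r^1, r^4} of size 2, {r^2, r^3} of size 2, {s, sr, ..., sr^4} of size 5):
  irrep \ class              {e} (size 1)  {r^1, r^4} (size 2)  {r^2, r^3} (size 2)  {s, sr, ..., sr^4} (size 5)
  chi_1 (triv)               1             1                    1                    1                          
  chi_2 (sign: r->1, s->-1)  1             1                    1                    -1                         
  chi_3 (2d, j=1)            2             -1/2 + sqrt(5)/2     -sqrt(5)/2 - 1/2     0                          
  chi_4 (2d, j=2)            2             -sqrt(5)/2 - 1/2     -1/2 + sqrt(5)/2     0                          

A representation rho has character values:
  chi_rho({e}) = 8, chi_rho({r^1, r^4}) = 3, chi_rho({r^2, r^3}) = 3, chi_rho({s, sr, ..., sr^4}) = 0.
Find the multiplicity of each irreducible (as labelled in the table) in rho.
Multiplicities: chi_1: 2, chi_2: 2, chi_3: 1, chi_4: 1.

Reasoning: Use <chi_rho, chi> = (1/|G|) sum_C |C| * chi_rho(C) * conj(chi(C)) with |G| = 10 for each irreducible chi in the table:
  <chi_rho, chi_1> = (1/10)[1*(8)*conj(1) + 2*(3)*conj(1) + 2*(3)*conj(1) + 5*(0)*conj(1)]
      = (1/10)[(8) + (6) + (6) + (0)] = 20/10 = 2
  <chi_rho, chi_2> = (1/10)[1*(8)*conj(1) + 2*(3)*conj(1) + 2*(3)*conj(1) + 5*(0)*conj(-1)]
      = (1/10)[(8) + (6) + (6) + (0)] = 20/10 = 2
  <chi_rho, chi_3> = (1/10)[1*(8)*conj(2) + 2*(3)*conj(-1/2 + sqrt(5)/2) + 2*(3)*conj(-sqrt(5)/2 - 1/2) + 5*(0)*conj(0)]
      = (1/10)[(16) + (-3 + 3*sqrt(5)) + (-3*sqrt(5) - 3) + (0)] = 10/10 = 1
  <chi_rho, chi_4> = (1/10)[1*(8)*conj(2) + 2*(3)*conj(-sqrt(5)/2 - 1/2) + 2*(3)*conj(-1/2 + sqrt(5)/2) + 5*(0)*conj(0)]
      = (1/10)[(16) + (-3*sqrt(5) - 3) + (-3 + 3*sqrt(5)) + (0)] = 10/10 = 1
Dimension check: dim(rho) = sum (mult * dim) = 2*1 + 2*1 + 1*2 + 1*2 = 8 = chi_rho(e) = 8.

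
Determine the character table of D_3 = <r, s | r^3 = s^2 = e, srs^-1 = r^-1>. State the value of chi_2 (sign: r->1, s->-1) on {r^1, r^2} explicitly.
Conjugacy classes: {e} of size 1, {r^1, r^2} of size 2, {s, sr, ..., sr^2} of size 3.
Character table:
  irrep \ class              {e} (size 1)  {r^1, r^2} (size 2)  {s, sr, ..., sr^2} (size 3)
  chi_1 (triv)               1             1                    1                          
  chi_2 (sign: r->1, s->-1)  1             1                    -1                         
  chi_3 (2d, j=1)            2             -1                   0                          

Spot check: chi_2 (sign: r->1, s->-1) on {r^1, r^2} = 1.

Explanation: D_3 has order 2*3 = 6 with 3 conjugacy classes, hence 3 irreducibles. Sum of squared dims 1 + 1 + 4 = 6 = |G|. Linear characters come from the abelianisation; the 2-dimensional irreps have character r^k -> 2*cos(2*pi*j*k/3), reflections -> 0.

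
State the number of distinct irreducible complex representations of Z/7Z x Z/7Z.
49

Solution. The number of irreducible complex representations of a finite group equals its number of conjugacy classes. Z/7Z x Z/7Z is abelian of order 49, so every element is its own conjugacy class: 49 classes, so Z/7Z x Z/7Z (order 49) has exactly 49 irreducible complex representations.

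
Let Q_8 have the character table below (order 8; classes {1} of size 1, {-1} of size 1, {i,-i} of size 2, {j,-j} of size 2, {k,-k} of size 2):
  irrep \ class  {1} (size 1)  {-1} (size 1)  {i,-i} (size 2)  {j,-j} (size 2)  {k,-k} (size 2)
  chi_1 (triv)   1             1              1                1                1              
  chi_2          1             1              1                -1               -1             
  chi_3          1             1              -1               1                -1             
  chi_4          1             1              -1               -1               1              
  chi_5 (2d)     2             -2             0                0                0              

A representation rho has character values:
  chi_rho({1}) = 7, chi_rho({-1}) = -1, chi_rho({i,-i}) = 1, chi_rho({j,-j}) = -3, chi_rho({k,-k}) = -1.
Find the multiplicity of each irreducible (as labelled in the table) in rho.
Multiplicities: chi_1: 0, chi_2: 2, chi_3: 0, chi_4: 1, chi_5: 2.

Use <chi_rho, chi> = (1/|G|) sum_C |C| * chi_rho(C) * conj(chi(C)) with |G| = 8 for each irreducible chi in the table:
  <chi_rho, chi_1> = (1/8)[1*(7)*conj(1) + 1*(-1)*conj(1) + 2*(1)*conj(1) + 2*(-3)*conj(1) + 2*(-1)*conj(1)]
      = (1/8)[(7) + (-1) + (2) + (-6) + (-2)] = 0/8 = 0
  <chi_rho, chi_2> = (1/8)[1*(7)*conj(1) + 1*(-1)*conj(1) + 2*(1)*conj(1) + 2*(-3)*conj(-1) + 2*(-1)*conj(-1)]
      = (1/8)[(7) + (-1) + (2) + (6) + (2)] = 16/8 = 2
  <chi_rho, chi_3> = (1/8)[1*(7)*conj(1) + 1*(-1)*conj(1) + 2*(1)*conj(-1) + 2*(-3)*conj(1) + 2*(-1)*conj(-1)]
      = (1/8)[(7) + (-1) + (-2) + (-6) + (2)] = 0/8 = 0
  <chi_rho, chi_4> = (1/8)[1*(7)*conj(1) + 1*(-1)*conj(1) + 2*(1)*conj(-1) + 2*(-3)*conj(-1) + 2*(-1)*conj(1)]
      = (1/8)[(7) + (-1) + (-2) + (6) + (-2)] = 8/8 = 1
  <chi_rho, chi_5> = (1/8)[1*(7)*conj(2) + 1*(-1)*conj(-2) + 2*(1)*conj(0) + 2*(-3)*conj(0) + 2*(-1)*conj(0)]
      = (1/8)[(14) + (2) + (0) + (0) + (0)] = 16/8 = 2
Dimension check: dim(rho) = sum (mult * dim) = 0*1 + 2*1 + 0*1 + 1*1 + 2*2 = 7 = chi_rho(e) = 7.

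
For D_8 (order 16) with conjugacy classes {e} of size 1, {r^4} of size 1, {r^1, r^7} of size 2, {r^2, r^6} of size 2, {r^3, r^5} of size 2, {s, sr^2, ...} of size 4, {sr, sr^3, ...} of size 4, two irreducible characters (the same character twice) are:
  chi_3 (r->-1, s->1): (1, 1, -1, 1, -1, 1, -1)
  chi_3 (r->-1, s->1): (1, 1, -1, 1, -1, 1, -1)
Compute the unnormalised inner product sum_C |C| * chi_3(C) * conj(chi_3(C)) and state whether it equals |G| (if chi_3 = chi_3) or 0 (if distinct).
Sum = 16 = |G| = 16; so <chi_3, chi_3> = 1 (norm-1 confirms irreducibility).

Reasoning: Compute term by term over conjugacy classes (|C| * chi_3(C) * conj(chi_3(C))):
  1*(1)*conj(1) + 1*(1)*conj(1) + 2*(-1)*conj(-1) + 2*(1)*conj(1) + 2*(-1)*conj(-1) + 4*(1)*conj(1) + 4*(-1)*conj(-1)
  = (1) + (1) + (2) + (2) + (2) + (4) + (4)
  = 16.
Dividing by |G| = 16 gives 16/16 = 1, matching the row-orthogonality relation <chi_3, chi_3> = [chi_3 = chi_3].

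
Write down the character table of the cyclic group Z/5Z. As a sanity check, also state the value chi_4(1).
Character table of Z/5Z (irreps indexed chi_0,...,chi_4 with chi_k(m) = zeta_5^(k*m), zeta_5 = exp(2*pi*i/5)):
  irrep \ class  {0} (size 1)  {1} (size 1)    {2} (size 1)    {3} (size 1)    {4} (size 1)  
  chi_0          1             1               1               1               1             
  chi_1          1             exp(2*I*pi/5)   exp(4*I*pi/5)   exp(-4*I*pi/5)  exp(-2*I*pi/5)
  chi_2          1             exp(4*I*pi/5)   exp(-2*I*pi/5)  exp(2*I*pi/5)   exp(-4*I*pi/5)
  chi_3          1             exp(-4*I*pi/5)  exp(2*I*pi/5)   exp(-2*I*pi/5)  exp(4*I*pi/5) 
  chi_4          1             exp(-2*I*pi/5)  exp(-4*I*pi/5)  exp(4*I*pi/5)   exp(2*I*pi/5) 

Spot check: chi_4(1) = zeta_5^(4*1) = zeta_5^4 = exp(-2*I*pi/5).

Explanation: Z/5Z is abelian, so all 5 irreducible complex representations are 1-dimensional. They are given by chi_k(m) = zeta_5^(k*m) for k = 0,...,4. Row orthogonality: sum_m chi_k(m) conj(chi_l(m)) = 5 * [k = l].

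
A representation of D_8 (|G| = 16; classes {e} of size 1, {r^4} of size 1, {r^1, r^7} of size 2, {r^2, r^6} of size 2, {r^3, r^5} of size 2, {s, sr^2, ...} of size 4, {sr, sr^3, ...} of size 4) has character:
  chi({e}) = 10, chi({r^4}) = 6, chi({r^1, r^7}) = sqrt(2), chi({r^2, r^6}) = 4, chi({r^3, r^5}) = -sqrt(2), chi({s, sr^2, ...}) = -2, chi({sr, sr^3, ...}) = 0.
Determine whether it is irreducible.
Not irreducible (reducible): <chi, chi> = 12 > 1.

Proof sketch: <chi, chi> = (1/|G|) sum_C |C| * |chi(C)|^2 = (1/16)[1*|10|^2 + 1*|6|^2 + 2*|sqrt(2)|^2 + 2*|4|^2 + 2*|-sqrt(2)|^2 + 4*|-2|^2 + 4*|0|^2]
  = (1/16)[(100) + (36) + (4) + (32) + (4) + (16) + (0)] = 192/16 = 12.
A character is irreducible iff <chi, chi> = 1, so this representation is reducible.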